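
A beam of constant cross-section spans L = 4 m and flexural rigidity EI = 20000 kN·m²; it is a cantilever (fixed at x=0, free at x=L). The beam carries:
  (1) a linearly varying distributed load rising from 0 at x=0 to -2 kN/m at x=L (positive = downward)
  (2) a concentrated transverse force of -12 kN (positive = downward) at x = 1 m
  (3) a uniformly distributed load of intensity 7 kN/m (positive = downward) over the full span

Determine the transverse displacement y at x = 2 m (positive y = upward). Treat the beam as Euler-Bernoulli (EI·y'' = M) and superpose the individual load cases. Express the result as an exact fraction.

Load 1 — triangular load w₀=-2 kN/m (0→w₀ over full span):
  y_1 = (w₀Lx³/12-w₀L²x²/6-w₀x⁵/(120L))/EI = ((-2)·4·2³/12-(-2)·4²·2²/6-(-2)·2⁵/(120·4))/20000 = 121/150000 m
Load 2 — point force P=-12 kN at a=1 m (b=L-a=3):
  y_2 = -Pa²(3x-a)/(6EI)  [x>a] = -(-12)·1²·(3·2-1)/(6·20000) = 1/2000 m
Load 3 — uniform load w=7 kN/m over full span:
  y_3 = -wx²(x²-4Lx+6L²)/(24EI) = -7·2²·(2²-4·4·2+6·4²)/(24·20000) = -119/30000 m
Superposition: y = Σ y_i = -133/50000 m ≈ -0.002660 m

y(2) = -133/50000 m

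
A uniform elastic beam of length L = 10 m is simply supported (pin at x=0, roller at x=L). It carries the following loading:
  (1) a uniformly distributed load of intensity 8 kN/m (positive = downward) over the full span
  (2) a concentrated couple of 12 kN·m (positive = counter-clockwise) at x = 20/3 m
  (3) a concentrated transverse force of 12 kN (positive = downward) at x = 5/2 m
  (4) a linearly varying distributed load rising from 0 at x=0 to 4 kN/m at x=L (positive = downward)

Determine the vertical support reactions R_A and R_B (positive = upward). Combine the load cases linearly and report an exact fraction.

R_A = 853/15 kN, R_B = 827/15 kN

Load 1 — uniform load w=8 kN/m over full span:
  R_A = wL/2 = 8·10/2 = 40 kN
  R_B = wL/2 = 8·10/2 = 40 kN
Load 2 — applied couple M₀=12 kN·m at a=20/3 m (b=L-a=10/3):
  R_A = M₀/L = 12/10 = 6/5 kN
  R_B = -M₀/L = -12/10 = -6/5 kN
Load 3 — point force P=12 kN at a=5/2 m (b=L-a=15/2):
  R_A = Pb/L = 12·(15/2)/10 = 9 kN
  R_B = Pa/L = 12·(5/2)/10 = 3 kN
Load 4 — triangular load w₀=4 kN/m (0→w₀ over full span):
  R_A = w₀L/6 = 4·10/6 = 20/3 kN
  R_B = w₀L/3 = 4·10/3 = 40/3 kN
Superposition: R_A = 853/15 kN, R_B = 827/15 kN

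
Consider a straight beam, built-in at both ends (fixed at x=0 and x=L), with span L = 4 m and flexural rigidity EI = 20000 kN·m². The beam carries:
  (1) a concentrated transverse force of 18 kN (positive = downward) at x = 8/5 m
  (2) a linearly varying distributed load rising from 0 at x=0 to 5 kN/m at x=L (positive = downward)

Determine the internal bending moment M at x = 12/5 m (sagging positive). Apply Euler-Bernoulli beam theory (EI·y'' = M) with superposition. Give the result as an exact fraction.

Load 1 — point force P=18 kN at a=8/5 m (b=L-a=12/5):
  M_1 = Pa²(a+3b)(L-x)/L³ - Pa²b/L²  [x>a] = 18·(8/5)²·((8/5)+3·(12/5))·(4-(12/5))/4³ - 18·(8/5)²·(12/5)/4² = 2016/625 kN·m
Load 2 — triangular load w₀=5 kN/m (0→w₀ over full span):
  M_2 = 3w₀Lx/20 - w₀L²/30 - w₀x³/(6L) = 3·5·4·(12/5)/20 - 5·4²/30 - 5·(12/5)³/(6·4) = 124/75 kN·m
Superposition: M = Σ M_i = 9148/1875 kN·m ≈ 4.878933 kN·m

M(12/5) = 9148/1875 kN·m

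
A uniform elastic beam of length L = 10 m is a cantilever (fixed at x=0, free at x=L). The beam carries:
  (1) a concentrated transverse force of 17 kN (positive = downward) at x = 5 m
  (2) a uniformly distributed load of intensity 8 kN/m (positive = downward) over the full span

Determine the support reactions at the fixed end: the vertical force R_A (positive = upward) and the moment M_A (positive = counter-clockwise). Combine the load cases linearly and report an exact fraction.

R_A = 97 kN, M_A = 485 kN·m

Load 1 — point force P=17 kN at a=5 m (b=L-a=5):
  R_A = P = 17 kN
  M_A = Pa = 17·5 = 85 kN·m
Load 2 — uniform load w=8 kN/m over full span:
  R_A = wL = 8·10 = 80 kN
  M_A = wL²/2 = 8·10²/2 = 400 kN·m
Superposition: R_A = 97 kN, M_A = 485 kN·m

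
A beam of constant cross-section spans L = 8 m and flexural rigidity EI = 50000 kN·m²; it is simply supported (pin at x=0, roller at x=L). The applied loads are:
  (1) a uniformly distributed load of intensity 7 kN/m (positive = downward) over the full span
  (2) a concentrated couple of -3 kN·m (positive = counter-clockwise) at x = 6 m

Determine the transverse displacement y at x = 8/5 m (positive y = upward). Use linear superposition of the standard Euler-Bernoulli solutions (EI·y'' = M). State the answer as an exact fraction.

y(8/5) = -203237/46875000 m

Load 1 — uniform load w=7 kN/m over full span:
  y_1 = -wx(L³-2Lx²+x³)/(24EI) = -7·(8/5)·(8³-2·8·(8/5)²+(8/5)³)/(24·50000) = -25984/5859375 m
Load 2 — applied couple M₀=-3 kN·m at a=6 m (b=L-a=2):
  y_2 = (M₀x³/(6L)+C₁x)/EI  [x≤a] with C₁=M₀(3b²-L²)/(6L)=13/4 = ((-3)·(8/5)³/(6·8)+(13/4)·(8/5))/50000 = 309/3125000 m
Superposition: y = Σ y_i = -203237/46875000 m ≈ -0.004336 m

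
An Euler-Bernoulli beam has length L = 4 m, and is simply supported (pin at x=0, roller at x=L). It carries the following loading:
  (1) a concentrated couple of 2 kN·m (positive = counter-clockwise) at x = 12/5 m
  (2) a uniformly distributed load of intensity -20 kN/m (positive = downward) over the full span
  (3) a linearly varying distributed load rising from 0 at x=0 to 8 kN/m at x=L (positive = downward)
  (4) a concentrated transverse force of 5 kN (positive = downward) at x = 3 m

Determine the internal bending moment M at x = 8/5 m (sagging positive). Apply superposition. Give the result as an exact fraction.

Load 1 — applied couple M₀=2 kN·m at a=12/5 m (b=L-a=8/5):
  M_1 = M₀x/L  [x≤a] = 2·(8/5)/4 = 4/5 kN·m
Load 2 — uniform load w=-20 kN/m over full span:
  M_2 = wx(L-x)/2 = (-20)·(8/5)·(4-(8/5))/2 = -192/5 kN·m
Load 3 — triangular load w₀=8 kN/m (0→w₀ over full span):
  M_3 = w₀Lx/6 - w₀x³/(6L) = 8·4·(8/5)/6 - 8·(8/5)³/(6·4) = 896/125 kN·m
Load 4 — point force P=5 kN at a=3 m (b=L-a=1):
  M_4 = Pbx/L  [x≤a] = 5·1·(8/5)/4 = 2 kN·m
Superposition: M = Σ M_i = -3554/125 kN·m ≈ -28.432000 kN·m

M(8/5) = -3554/125 kN·m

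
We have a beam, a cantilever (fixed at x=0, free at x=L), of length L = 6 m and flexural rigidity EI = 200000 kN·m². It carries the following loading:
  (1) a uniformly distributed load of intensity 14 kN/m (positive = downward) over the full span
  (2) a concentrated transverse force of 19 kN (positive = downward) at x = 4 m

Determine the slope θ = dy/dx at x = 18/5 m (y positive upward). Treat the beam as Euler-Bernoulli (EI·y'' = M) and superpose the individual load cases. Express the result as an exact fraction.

θ(18/5) = -38889/12500000 rad

Load 1 — uniform load w=14 kN/m over full span:
  θ_1 = -wx(x²-3Lx+3L²)/(6EI) = -14·(18/5)·((18/5)²-3·6·(18/5)+3·6²)/(6·200000) = -7371/3125000 rad
Load 2 — point force P=19 kN at a=4 m (b=L-a=2):
  θ_2 = -Px(2a-x)/(2EI)  [x≤a] = -19·(18/5)·(2·4-(18/5))/(2·200000) = -1881/2500000 rad
Superposition: θ = Σ θ_i = -38889/12500000 rad ≈ -0.003111 rad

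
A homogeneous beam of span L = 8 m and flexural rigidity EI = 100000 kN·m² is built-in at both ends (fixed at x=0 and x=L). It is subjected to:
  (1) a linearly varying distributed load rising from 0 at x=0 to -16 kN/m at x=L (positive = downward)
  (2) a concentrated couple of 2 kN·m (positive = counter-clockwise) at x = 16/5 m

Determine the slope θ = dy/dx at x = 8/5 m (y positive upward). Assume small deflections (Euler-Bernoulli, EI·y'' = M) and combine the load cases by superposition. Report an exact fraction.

Load 1 — triangular load w₀=-16 kN/m (0→w₀ over full span):
  θ_1 = -w₀(2x(L-x)(L-2x)(x+2L)+x²(L-x)²)/(120LEI) = -(-16)·(2·(8/5)·(8-(8/5))·(8-2·(8/5))·((8/5)+2·8)+(8/5)²·(8-(8/5))²)/(120·8·100000) = 1792/5859375 rad
Load 2 — applied couple M₀=2 kN·m at a=16/5 m (b=L-a=24/5):
  θ_2 = (R_Ax²/2 - M_Ax)/EI  [x≤a] with R_A=9/25, M_A=6/25 = ((9/25)·(8/5)²/2 - (6/25)·(8/5))/100000 = 3/3906250 rad
Superposition: θ = Σ θ_i = 3593/11718750 rad ≈ 0.000307 rad

θ(8/5) = 3593/11718750 rad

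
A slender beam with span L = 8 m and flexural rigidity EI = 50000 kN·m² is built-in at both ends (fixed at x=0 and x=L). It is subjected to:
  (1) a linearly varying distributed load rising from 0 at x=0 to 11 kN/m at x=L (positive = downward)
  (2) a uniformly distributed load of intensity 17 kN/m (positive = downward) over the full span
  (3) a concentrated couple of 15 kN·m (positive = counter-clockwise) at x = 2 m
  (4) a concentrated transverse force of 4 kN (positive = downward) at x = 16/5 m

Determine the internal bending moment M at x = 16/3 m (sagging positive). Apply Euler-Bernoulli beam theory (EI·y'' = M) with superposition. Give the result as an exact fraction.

M(16/3) = 6825917/162000 kN·m

Load 1 — triangular load w₀=11 kN/m (0→w₀ over full span):
  M_1 = 3w₀Lx/20 - w₀L²/30 - w₀x³/(6L) = 3·11·8·(16/3)/20 - 11·8²/30 - 11·(16/3)³/(6·8) = 4928/405 kN·m
Load 2 — uniform load w=17 kN/m over full span:
  M_2 = wLx/2 - wL²/12 - wx²/2 = 17·8·(16/3)/2 - 17·8²/12 - 17·(16/3)²/2 = 272/9 kN·m
Load 3 — applied couple M₀=15 kN·m at a=2 m (b=L-a=6):
  M_3 = R_Ax - M_A - M₀  [x>a] with R_A=135/64, M_A=-45/16 = (135/64)·(16/3) - (-45/16) - 15 = -15/16 kN·m
Load 4 — point force P=4 kN at a=16/5 m (b=L-a=24/5):
  M_4 = Pa²(a+3b)(L-x)/L³ - Pa²b/L²  [x>a] = 4·(16/5)²·((16/5)+3·(24/5))·(8-(16/3))/8³ - 4·(16/5)²·(24/5)/8² = 256/375 kN·m
Superposition: M = Σ M_i = 6825917/162000 kN·m ≈ 42.135290 kN·m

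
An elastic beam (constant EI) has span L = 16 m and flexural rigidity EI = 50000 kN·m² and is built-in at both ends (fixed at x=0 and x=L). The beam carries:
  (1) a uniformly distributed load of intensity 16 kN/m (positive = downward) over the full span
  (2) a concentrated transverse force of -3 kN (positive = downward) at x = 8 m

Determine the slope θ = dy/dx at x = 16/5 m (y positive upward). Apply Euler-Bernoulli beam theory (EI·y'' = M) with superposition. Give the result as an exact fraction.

Load 1 — uniform load w=16 kN/m over full span:
  θ_1 = -wx(L-x)(L-2x)/(12EI) = -16·(16/5)·(16-(16/5))·(16-2·(16/5))/(12·50000) = -4096/390625 rad
Load 2 — point force P=-3 kN at a=8 m (b=L-a=8):
  θ_2 = -Pb²x(2aL-(3a+b)x)/(2L³EI)  [x≤a] = -(-3)·8²·(16/5)·(2·8·16-(3·8+8)·(16/5))/(2·16³·50000) = 18/78125 rad
Superposition: θ = Σ θ_i = -4006/390625 rad ≈ -0.010255 rad

θ(16/5) = -4006/390625 rad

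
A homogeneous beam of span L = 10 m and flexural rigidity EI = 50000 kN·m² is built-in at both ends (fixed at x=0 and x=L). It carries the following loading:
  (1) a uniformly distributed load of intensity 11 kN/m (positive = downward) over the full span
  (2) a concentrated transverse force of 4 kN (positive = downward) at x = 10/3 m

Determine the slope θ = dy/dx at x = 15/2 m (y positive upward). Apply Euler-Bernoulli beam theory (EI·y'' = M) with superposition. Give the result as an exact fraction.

Load 1 — uniform load w=11 kN/m over full span:
  θ_1 = -wx(L-x)(L-2x)/(12EI) = -11·(15/2)·(10-(15/2))·(10-2·(15/2))/(12·50000) = 11/6400 rad
Load 2 — point force P=4 kN at a=10/3 m (b=L-a=20/3):
  θ_2 = Pa²(L-x)(2bL-(3b+a)(L-x))/(2L³EI)  [x>a] = 4·(10/3)²·(10-(15/2))·(2·(20/3)·10-(3·(20/3)+(10/3))·(10-(15/2)))/(2·10³·50000) = 1/12000 rad
Superposition: θ = Σ θ_i = 173/96000 rad ≈ 0.001802 rad

θ(15/2) = 173/96000 rad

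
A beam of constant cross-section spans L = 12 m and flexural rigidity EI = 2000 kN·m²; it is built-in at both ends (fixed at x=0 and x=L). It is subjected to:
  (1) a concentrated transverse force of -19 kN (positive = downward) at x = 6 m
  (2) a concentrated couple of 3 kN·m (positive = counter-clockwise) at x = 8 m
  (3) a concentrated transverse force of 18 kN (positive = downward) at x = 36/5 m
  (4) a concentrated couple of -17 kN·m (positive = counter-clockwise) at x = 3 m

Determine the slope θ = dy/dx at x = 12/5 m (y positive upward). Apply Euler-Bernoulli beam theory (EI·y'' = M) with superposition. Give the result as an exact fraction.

θ(12/5) = -3249/1562500 rad

Load 1 — point force P=-19 kN at a=6 m (b=L-a=6):
  θ_1 = -Pb²x(2aL-(3a+b)x)/(2L³EI)  [x≤a] = -(-19)·6²·(12/5)·(2·6·12-(3·6+6)·(12/5))/(2·12³·2000) = 513/25000 rad
Load 2 — applied couple M₀=3 kN·m at a=8 m (b=L-a=4):
  θ_2 = (R_Ax²/2 - M_Ax)/EI  [x≤a] with R_A=1/3, M_A=1 = ((1/3)·(12/5)²/2 - 1·(12/5))/2000 = -9/12500 rad
Load 3 — point force P=18 kN at a=36/5 m (b=L-a=24/5):
  θ_3 = -Pb²x(2aL-(3a+b)x)/(2L³EI)  [x≤a] = -18·(24/5)²·(12/5)·(2·(36/5)·12-(3·(36/5)+(24/5))·(12/5))/(2·12³·2000) = -6156/390625 rad
Load 4 — applied couple M₀=-17 kN·m at a=3 m (b=L-a=9):
  θ_4 = (R_Ax²/2 - M_Ax)/EI  [x≤a] with R_A=-51/32, M_A=51/16 = ((-51/32)·(12/5)²/2 - (51/16)·(12/5))/2000 = -153/25000 rad
Superposition: θ = Σ θ_i = -3249/1562500 rad ≈ -0.002079 rad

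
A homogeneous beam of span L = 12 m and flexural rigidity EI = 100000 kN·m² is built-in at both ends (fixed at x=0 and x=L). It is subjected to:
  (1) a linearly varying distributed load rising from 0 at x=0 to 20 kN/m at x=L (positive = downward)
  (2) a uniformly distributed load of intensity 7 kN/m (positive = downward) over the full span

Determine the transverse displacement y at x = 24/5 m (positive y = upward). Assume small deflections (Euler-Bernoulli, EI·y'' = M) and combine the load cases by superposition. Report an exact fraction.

Load 1 — triangular load w₀=20 kN/m (0→w₀ over full span):
  y_1 = -w₀x²(L-x)²(x+2L)/(120LEI) = -20·(24/5)²·(12-(24/5))²·((24/5)+2·12)/(120·12·100000) = -46656/9765625 m
Load 2 — uniform load w=7 kN/m over full span:
  y_2 = -wx²(L-x)²/(24EI) = -7·(24/5)²·(12-(24/5))²/(24·100000) = -6804/1953125 m
Superposition: y = Σ y_i = -80676/9765625 m ≈ -0.008261 m

y(24/5) = -80676/9765625 m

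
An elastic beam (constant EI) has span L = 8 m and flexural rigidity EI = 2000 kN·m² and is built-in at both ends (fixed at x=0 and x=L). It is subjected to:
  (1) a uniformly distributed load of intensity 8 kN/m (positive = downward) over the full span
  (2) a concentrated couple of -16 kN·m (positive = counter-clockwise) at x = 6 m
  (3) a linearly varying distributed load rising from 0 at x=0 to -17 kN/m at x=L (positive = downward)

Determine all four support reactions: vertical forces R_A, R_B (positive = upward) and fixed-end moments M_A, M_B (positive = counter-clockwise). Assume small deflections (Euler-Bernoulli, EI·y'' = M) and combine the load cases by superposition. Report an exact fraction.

Load 1 — uniform load w=8 kN/m over full span:
  R_A = wL/2 = 8·8/2 = 32 kN
  M_A = wL²/12 = 8·8²/12 = 128/3 kN·m
  R_B = wL/2 = 8·8/2 = 32 kN
  M_B = -wL²/12 = -8·8²/12 = -128/3 kN·m
Load 2 — applied couple M₀=-16 kN·m at a=6 m (b=L-a=2):
  R_A = 6M₀ab/L³ = 6·(-16)·6·2/8³ = -9/4 kN
  M_A = M₀b(2a-b)/L² = (-16)·2·(2·6-2)/8² = -5 kN·m
  R_B = -6M₀ab/L³ = -6·(-16)·6·2/8³ = 9/4 kN
  M_B = M₀a(2b-a)/L² = (-16)·6·(2·2-6)/8² = 3 kN·m
Load 3 — triangular load w₀=-17 kN/m (0→w₀ over full span):
  R_A = 3w₀L/20 = 3·(-17)·8/20 = -102/5 kN
  M_A = w₀L²/30 = (-17)·8²/30 = -544/15 kN·m
  R_B = 7w₀L/20 = 7·(-17)·8/20 = -238/5 kN
  M_B = -w₀L²/20 = -(-17)·8²/20 = 272/5 kN·m
Superposition: R_A = 187/20 kN, M_A = 7/5 kN·m, R_B = -267/20 kN, M_B = 221/15 kN·m

R_A = 187/20 kN, M_A = 7/5 kN·m, R_B = -267/20 kN, M_B = 221/15 kN·m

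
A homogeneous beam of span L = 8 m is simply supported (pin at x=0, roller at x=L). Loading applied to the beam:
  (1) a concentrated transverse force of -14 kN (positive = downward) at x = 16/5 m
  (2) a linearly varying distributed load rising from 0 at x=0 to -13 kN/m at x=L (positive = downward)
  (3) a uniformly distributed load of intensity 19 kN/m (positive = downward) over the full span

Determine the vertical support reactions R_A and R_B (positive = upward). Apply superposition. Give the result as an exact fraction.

Load 1 — point force P=-14 kN at a=16/5 m (b=L-a=24/5):
  R_A = Pb/L = (-14)·(24/5)/8 = -42/5 kN
  R_B = Pa/L = (-14)·(16/5)/8 = -28/5 kN
Load 2 — triangular load w₀=-13 kN/m (0→w₀ over full span):
  R_A = w₀L/6 = (-13)·8/6 = -52/3 kN
  R_B = w₀L/3 = (-13)·8/3 = -104/3 kN
Load 3 — uniform load w=19 kN/m over full span:
  R_A = wL/2 = 19·8/2 = 76 kN
  R_B = wL/2 = 19·8/2 = 76 kN
Superposition: R_A = 754/15 kN, R_B = 536/15 kN

R_A = 754/15 kN, R_B = 536/15 kN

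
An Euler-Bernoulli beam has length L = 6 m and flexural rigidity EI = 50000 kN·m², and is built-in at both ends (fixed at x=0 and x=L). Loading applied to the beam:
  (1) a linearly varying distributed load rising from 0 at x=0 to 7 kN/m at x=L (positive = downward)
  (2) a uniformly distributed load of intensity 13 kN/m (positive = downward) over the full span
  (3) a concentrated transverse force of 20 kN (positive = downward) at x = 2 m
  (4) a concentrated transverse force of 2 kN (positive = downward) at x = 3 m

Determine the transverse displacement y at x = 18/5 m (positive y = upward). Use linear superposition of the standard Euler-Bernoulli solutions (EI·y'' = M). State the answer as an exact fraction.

Load 1 — triangular load w₀=7 kN/m (0→w₀ over full span):
  y_1 = -w₀x²(L-x)²(x+2L)/(120LEI) = -7·(18/5)²·(6-(18/5))²·((18/5)+2·6)/(120·6·50000) = -22113/97656250 m
Load 2 — uniform load w=13 kN/m over full span:
  y_2 = -wx²(L-x)²/(24EI) = -13·(18/5)²·(6-(18/5))²/(24·50000) = -3159/3906250 m
Load 3 — point force P=20 kN at a=2 m (b=L-a=4):
  y_3 = -Pa²(L-x)²(3bL-(3b+a)(L-x))/(6L³EI)  [x>a] = -20·2²·(6-(18/5))²·(3·4·6-(3·4+2)·(6-(18/5)))/(6·6³·50000) = -64/234375 m
Load 4 — point force P=2 kN at a=3 m (b=L-a=3):
  y_4 = -Pa²(L-x)²(3bL-(3b+a)(L-x))/(6L³EI)  [x>a] = -2·3²·(6-(18/5))²·(3·3·6-(3·3+3)·(6-(18/5)))/(6·6³·50000) = -63/1562500 m
Superposition: y = Σ y_i = -790153/585937500 m ≈ -0.001349 m

y(18/5) = -790153/585937500 m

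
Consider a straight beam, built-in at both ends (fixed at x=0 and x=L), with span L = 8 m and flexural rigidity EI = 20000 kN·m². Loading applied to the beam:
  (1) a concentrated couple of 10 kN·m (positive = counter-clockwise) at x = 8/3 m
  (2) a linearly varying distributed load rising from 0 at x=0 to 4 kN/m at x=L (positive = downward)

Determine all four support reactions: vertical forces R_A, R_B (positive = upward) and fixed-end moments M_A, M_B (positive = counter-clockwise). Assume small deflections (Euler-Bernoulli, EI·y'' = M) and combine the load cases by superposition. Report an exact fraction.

R_A = 97/15 kN, M_A = 128/15 kN·m, R_B = 143/15 kN, M_B = -142/15 kN·m

Load 1 — applied couple M₀=10 kN·m at a=8/3 m (b=L-a=16/3):
  R_A = 6M₀ab/L³ = 6·10·(8/3)·(16/3)/8³ = 5/3 kN
  M_A = M₀b(2a-b)/L² = 10·(16/3)·(2·(8/3)-(16/3))/8² = 0 kN·m
  R_B = -6M₀ab/L³ = -6·10·(8/3)·(16/3)/8³ = -5/3 kN
  M_B = M₀a(2b-a)/L² = 10·(8/3)·(2·(16/3)-(8/3))/8² = 10/3 kN·m
Load 2 — triangular load w₀=4 kN/m (0→w₀ over full span):
  R_A = 3w₀L/20 = 3·4·8/20 = 24/5 kN
  M_A = w₀L²/30 = 4·8²/30 = 128/15 kN·m
  R_B = 7w₀L/20 = 7·4·8/20 = 56/5 kN
  M_B = -w₀L²/20 = -4·8²/20 = -64/5 kN·m
Superposition: R_A = 97/15 kN, M_A = 128/15 kN·m, R_B = 143/15 kN, M_B = -142/15 kN·m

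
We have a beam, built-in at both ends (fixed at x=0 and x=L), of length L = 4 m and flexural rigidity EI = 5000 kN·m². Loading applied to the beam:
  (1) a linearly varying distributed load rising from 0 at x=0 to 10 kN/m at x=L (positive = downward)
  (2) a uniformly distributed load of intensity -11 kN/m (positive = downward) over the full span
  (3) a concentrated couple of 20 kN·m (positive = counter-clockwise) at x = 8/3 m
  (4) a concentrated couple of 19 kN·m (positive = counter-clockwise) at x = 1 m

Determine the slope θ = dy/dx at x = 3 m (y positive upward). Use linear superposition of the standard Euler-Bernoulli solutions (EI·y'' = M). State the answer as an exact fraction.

Load 1 — triangular load w₀=10 kN/m (0→w₀ over full span):
  θ_1 = -w₀(2x(L-x)(L-2x)(x+2L)+x²(L-x)²)/(120LEI) = -10·(2·3·(4-3)·(4-2·3)·(3+2·4)+3²·(4-3)²)/(120·4·5000) = 41/80000 rad
Load 2 — uniform load w=-11 kN/m over full span:
  θ_2 = -wx(L-x)(L-2x)/(12EI) = -(-11)·3·(4-3)·(4-2·3)/(12·5000) = -11/10000 rad
Load 3 — applied couple M₀=20 kN·m at a=8/3 m (b=L-a=4/3):
  θ_3 = (R_Ax²/2 - M_Ax - M₀(x-a))/EI  [x>a] with R_A=20/3, M_A=20/3 = ((20/3)·3²/2 - (20/3)·3 - 20·(3-(8/3)))/5000 = 1/1500 rad
Load 4 — applied couple M₀=19 kN·m at a=1 m (b=L-a=3):
  θ_4 = (R_Ax²/2 - M_Ax - M₀(x-a))/EI  [x>a] with R_A=171/32, M_A=-57/16 = ((171/32)·3²/2 - (-57/16)·3 - 19·(3-1))/5000 = -209/320000 rad
Superposition: θ = Σ θ_i = -551/960000 rad ≈ -0.000574 rad

θ(3) = -551/960000 rad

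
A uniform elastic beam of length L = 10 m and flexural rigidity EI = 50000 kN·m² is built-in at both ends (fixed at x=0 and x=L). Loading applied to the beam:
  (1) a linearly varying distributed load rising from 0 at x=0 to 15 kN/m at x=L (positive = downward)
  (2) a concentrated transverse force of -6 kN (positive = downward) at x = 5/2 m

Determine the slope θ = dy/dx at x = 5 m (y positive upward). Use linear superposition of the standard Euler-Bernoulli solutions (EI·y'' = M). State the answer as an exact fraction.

Load 1 — triangular load w₀=15 kN/m (0→w₀ over full span):
  θ_1 = -w₀(2x(L-x)(L-2x)(x+2L)+x²(L-x)²)/(120LEI) = -15·(2·5·(10-5)·(10-2·5)·(5+2·10)+5²·(10-5)²)/(120·10·50000) = -1/6400 rad
Load 2 — point force P=-6 kN at a=5/2 m (b=L-a=15/2):
  θ_2 = Pa²(L-x)(2bL-(3b+a)(L-x))/(2L³EI)  [x>a] = (-6)·(5/2)²·(10-5)·(2·(15/2)·10-(3·(15/2)+(5/2))·(10-5))/(2·10³·50000) = -3/64000 rad
Superposition: θ = Σ θ_i = -13/64000 rad ≈ -0.000203 rad

θ(5) = -13/64000 rad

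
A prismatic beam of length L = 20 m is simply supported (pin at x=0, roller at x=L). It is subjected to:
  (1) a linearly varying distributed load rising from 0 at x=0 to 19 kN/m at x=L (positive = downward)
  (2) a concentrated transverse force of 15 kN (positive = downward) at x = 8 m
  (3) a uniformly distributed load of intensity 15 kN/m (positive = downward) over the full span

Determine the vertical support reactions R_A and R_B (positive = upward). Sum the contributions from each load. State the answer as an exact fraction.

R_A = 667/3 kN, R_B = 848/3 kN

Load 1 — triangular load w₀=19 kN/m (0→w₀ over full span):
  R_A = w₀L/6 = 19·20/6 = 190/3 kN
  R_B = w₀L/3 = 19·20/3 = 380/3 kN
Load 2 — point force P=15 kN at a=8 m (b=L-a=12):
  R_A = Pb/L = 15·12/20 = 9 kN
  R_B = Pa/L = 15·8/20 = 6 kN
Load 3 — uniform load w=15 kN/m over full span:
  R_A = wL/2 = 15·20/2 = 150 kN
  R_B = wL/2 = 15·20/2 = 150 kN
Superposition: R_A = 667/3 kN, R_B = 848/3 kN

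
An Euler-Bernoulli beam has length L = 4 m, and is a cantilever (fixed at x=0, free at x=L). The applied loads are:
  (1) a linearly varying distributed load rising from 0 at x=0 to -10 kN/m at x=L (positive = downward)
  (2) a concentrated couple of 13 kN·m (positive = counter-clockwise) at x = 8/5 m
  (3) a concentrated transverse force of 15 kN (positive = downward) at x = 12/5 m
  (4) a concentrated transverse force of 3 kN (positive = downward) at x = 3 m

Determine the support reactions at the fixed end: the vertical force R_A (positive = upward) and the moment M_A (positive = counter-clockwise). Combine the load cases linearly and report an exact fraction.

R_A = -2 kN, M_A = -64/3 kN·m

Load 1 — triangular load w₀=-10 kN/m (0→w₀ over full span):
  R_A = w₀L/2 = (-10)·4/2 = -20 kN
  M_A = w₀L²/3 = (-10)·4²/3 = -160/3 kN·m
Load 2 — applied couple M₀=13 kN·m at a=8/5 m (b=L-a=12/5):
  R_A = 0 kN
  M_A = -M₀ = -13 kN·m
Load 3 — point force P=15 kN at a=12/5 m (b=L-a=8/5):
  R_A = P = 15 kN
  M_A = Pa = 15·(12/5) = 36 kN·m
Load 4 — point force P=3 kN at a=3 m (b=L-a=1):
  R_A = P = 3 kN
  M_A = Pa = 3·3 = 9 kN·m
Superposition: R_A = -2 kN, M_A = -64/3 kN·m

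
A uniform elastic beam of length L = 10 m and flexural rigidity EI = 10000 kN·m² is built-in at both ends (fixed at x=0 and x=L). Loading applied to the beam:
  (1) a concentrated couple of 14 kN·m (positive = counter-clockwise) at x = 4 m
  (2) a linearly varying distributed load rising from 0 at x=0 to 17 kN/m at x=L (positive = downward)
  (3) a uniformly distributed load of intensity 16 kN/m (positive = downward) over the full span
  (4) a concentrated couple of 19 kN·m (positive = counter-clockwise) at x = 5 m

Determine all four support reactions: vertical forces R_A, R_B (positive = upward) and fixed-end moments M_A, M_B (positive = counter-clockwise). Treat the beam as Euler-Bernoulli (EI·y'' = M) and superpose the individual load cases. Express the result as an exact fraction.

Load 1 — applied couple M₀=14 kN·m at a=4 m (b=L-a=6):
  R_A = 6M₀ab/L³ = 6·14·4·6/10³ = 252/125 kN
  M_A = M₀b(2a-b)/L² = 14·6·(2·4-6)/10² = 42/25 kN·m
  R_B = -6M₀ab/L³ = -6·14·4·6/10³ = -252/125 kN
  M_B = M₀a(2b-a)/L² = 14·4·(2·6-4)/10² = 112/25 kN·m
Load 2 — triangular load w₀=17 kN/m (0→w₀ over full span):
  R_A = 3w₀L/20 = 3·17·10/20 = 51/2 kN
  M_A = w₀L²/30 = 17·10²/30 = 170/3 kN·m
  R_B = 7w₀L/20 = 7·17·10/20 = 119/2 kN
  M_B = -w₀L²/20 = -17·10²/20 = -85 kN·m
Load 3 — uniform load w=16 kN/m over full span:
  R_A = wL/2 = 16·10/2 = 80 kN
  M_A = wL²/12 = 16·10²/12 = 400/3 kN·m
  R_B = wL/2 = 16·10/2 = 80 kN
  M_B = -wL²/12 = -16·10²/12 = -400/3 kN·m
Load 4 — applied couple M₀=19 kN·m at a=5 m (b=L-a=5):
  R_A = 6M₀ab/L³ = 6·19·5·5/10³ = 57/20 kN
  M_A = M₀b(2a-b)/L² = 19·5·(2·5-5)/10² = 19/4 kN·m
  R_B = -6M₀ab/L³ = -6·19·5·5/10³ = -57/20 kN
  M_B = M₀a(2b-a)/L² = 19·5·(2·5-5)/10² = 19/4 kN·m
Superposition: R_A = 55183/500 kN, M_A = 19643/100 kN·m, R_B = 67317/500 kN, M_B = -62731/300 kN·m

R_A = 55183/500 kN, M_A = 19643/100 kN·m, R_B = 67317/500 kN, M_B = -62731/300 kN·m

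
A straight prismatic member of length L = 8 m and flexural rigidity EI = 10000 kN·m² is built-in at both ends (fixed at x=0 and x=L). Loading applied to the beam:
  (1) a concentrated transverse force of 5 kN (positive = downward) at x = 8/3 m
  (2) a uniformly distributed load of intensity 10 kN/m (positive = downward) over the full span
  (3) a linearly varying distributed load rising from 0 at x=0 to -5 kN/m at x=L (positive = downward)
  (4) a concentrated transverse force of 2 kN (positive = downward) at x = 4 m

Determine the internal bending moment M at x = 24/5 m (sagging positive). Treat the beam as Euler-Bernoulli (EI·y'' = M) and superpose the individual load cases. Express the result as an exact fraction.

Load 1 — point force P=5 kN at a=8/3 m (b=L-a=16/3):
  M_1 = Pa²(a+3b)(L-x)/L³ - Pa²b/L²  [x>a] = 5·(8/3)²·((8/3)+3·(16/3))·(8-(24/5))/8³ - 5·(8/3)²·(16/3)/8² = 32/27 kN·m
Load 2 — uniform load w=10 kN/m over full span:
  M_2 = wLx/2 - wL²/12 - wx²/2 = 10·8·(24/5)/2 - 10·8²/12 - 10·(24/5)²/2 = 352/15 kN·m
Load 3 — triangular load w₀=-5 kN/m (0→w₀ over full span):
  M_3 = 3w₀Lx/20 - w₀L²/30 - w₀x³/(6L) = 3·(-5)·8·(24/5)/20 - (-5)·8²/30 - (-5)·(24/5)³/(6·8) = -496/75 kN·m
Load 4 — point force P=2 kN at a=4 m (b=L-a=4):
  M_4 = Pa²(a+3b)(L-x)/L³ - Pa²b/L²  [x>a] = 2·4²·(4+3·4)·(8-(24/5))/8³ - 2·4²·4/8² = 6/5 kN·m
Superposition: M = Σ M_i = 12986/675 kN·m ≈ 19.238519 kN·m

M(24/5) = 12986/675 kN·m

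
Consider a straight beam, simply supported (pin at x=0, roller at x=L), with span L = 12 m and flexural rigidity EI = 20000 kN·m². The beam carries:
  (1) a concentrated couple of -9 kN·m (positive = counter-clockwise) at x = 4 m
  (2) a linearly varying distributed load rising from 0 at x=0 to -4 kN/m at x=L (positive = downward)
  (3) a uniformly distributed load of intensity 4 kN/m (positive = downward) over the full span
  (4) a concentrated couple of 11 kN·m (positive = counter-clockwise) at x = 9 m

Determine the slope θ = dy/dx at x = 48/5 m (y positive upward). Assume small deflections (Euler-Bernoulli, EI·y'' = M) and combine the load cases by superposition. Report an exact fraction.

θ(48/5) = 697129/100000000 rad

Load 1 — applied couple M₀=-9 kN·m at a=4 m (b=L-a=8):
  θ_1 = (M₀x²/(2L)-M₀(x-a)+C₁)/EI  [x>a] with C₁=M₀(3b²-L²)/(6L)=-6 = ((-9)·(48/5)²/(2·12)-(-9)·((48/5)-4)+(-6))/20000 = 123/250000 rad
Load 2 — triangular load w₀=-4 kN/m (0→w₀ over full span):
  θ_2 = -w₀(7L⁴-30L²x²+15x⁴)/(360LEI) = -(-4)·(7·12⁴-30·12²·(48/5)²+15·(48/5)⁴)/(360·12·20000) = -2271/390625 rad
Load 3 — uniform load w=4 kN/m over full span:
  θ_3 = -w(L³-6Lx²+4x³)/(24EI) = -4·(12³-6·12·(48/5)²+4·(48/5)³)/(24·20000) = 891/78125 rad
Load 4 — applied couple M₀=11 kN·m at a=9 m (b=L-a=3):
  θ_4 = (M₀x²/(2L)-M₀(x-a)+C₁)/EI  [x>a] with C₁=M₀(3b²-L²)/(6L)=-143/8 = (11·(48/5)²/(2·12)-11·((48/5)-9)+(-143/8))/20000 = 3553/4000000 rad
Superposition: θ = Σ θ_i = 697129/100000000 rad ≈ 0.006971 rad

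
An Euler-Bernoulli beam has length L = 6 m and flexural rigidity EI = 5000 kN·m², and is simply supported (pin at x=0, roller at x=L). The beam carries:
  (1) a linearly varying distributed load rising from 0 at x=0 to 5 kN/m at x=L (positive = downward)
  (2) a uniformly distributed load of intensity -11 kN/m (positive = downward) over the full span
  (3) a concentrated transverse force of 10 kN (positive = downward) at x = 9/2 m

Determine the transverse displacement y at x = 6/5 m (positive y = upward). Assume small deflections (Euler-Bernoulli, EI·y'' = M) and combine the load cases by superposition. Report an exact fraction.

Load 1 — triangular load w₀=5 kN/m (0→w₀ over full span):
  y_1 = -w₀x(7L⁴-10L²x²+3x⁴)/(360LEI) = -5·(6/5)·(7·6⁴-10·6²·(6/5)²+3·(6/5)⁴)/(360·6·5000) = -9288/1953125 m
Load 2 — uniform load w=-11 kN/m over full span:
  y_2 = -wx(L³-2Lx²+x³)/(24EI) = -(-11)·(6/5)·(6³-2·6·(6/5)²+(6/5)³)/(24·5000) = 8613/390625 m
Load 3 — point force P=10 kN at a=9/2 m (b=L-a=3/2):
  y_3 = -Pbx(L²-b²-x²)/(6LEI)  [x≤a] = -10·(3/2)·(6/5)·(6²-(3/2)²-(6/5)²)/(6·6·5000) = -3231/1000000 m
Superposition: y = Σ y_i = 1757853/125000000 m ≈ 0.014063 m

y(6/5) = 1757853/125000000 m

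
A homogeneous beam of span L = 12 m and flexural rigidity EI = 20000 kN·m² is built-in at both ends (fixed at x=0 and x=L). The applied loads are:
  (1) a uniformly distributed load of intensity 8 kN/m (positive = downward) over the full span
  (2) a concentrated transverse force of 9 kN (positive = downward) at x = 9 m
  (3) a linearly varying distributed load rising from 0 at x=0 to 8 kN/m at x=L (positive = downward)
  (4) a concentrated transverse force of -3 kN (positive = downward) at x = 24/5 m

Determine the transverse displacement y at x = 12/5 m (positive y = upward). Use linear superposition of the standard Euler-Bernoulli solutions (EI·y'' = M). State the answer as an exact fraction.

Load 1 — uniform load w=8 kN/m over full span:
  y_1 = -wx²(L-x)²/(24EI) = -8·(12/5)²·(12-(12/5))²/(24·20000) = -3456/390625 m
Load 2 — point force P=9 kN at a=9 m (b=L-a=3):
  y_2 = -Pb²x²(3aL-(3a+b)x)/(6L³EI)  [x≤a] = -9·3²·(12/5)²·(3·9·12-(3·9+3)·(12/5))/(6·12³·20000) = -567/1000000 m
Load 3 — triangular load w₀=8 kN/m (0→w₀ over full span):
  y_3 = -w₀x²(L-x)²(x+2L)/(120LEI) = -8·(12/5)²·(12-(12/5))²·((12/5)+2·12)/(120·12·20000) = -38016/9765625 m
Load 4 — point force P=-3 kN at a=24/5 m (b=L-a=36/5):
  y_4 = -Pb²x²(3aL-(3a+b)x)/(6L³EI)  [x≤a] = -(-3)·(36/5)²·(12/5)²·(3·(24/5)·12-(3·(24/5)+(36/5))·(12/5))/(6·12³·20000) = 5103/9765625 m
Superposition: y = Σ y_i = -7990407/625000000 m ≈ -0.012785 m

y(12/5) = -7990407/625000000 m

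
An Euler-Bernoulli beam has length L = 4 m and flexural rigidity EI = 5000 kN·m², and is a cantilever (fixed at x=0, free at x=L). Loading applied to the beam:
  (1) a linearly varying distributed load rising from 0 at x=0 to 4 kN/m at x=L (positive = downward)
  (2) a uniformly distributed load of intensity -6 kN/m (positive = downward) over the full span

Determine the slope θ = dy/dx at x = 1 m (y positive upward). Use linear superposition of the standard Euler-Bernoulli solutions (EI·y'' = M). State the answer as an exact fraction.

θ(1) = 157/40000 rad

Load 1 — triangular load w₀=4 kN/m (0→w₀ over full span):
  θ_1 = (w₀Lx²/4-w₀L²x/3-w₀x⁴/(24L))/EI = (4·4·1²/4-4·4²·1/3-4·1⁴/(24·4))/5000 = -139/40000 rad
Load 2 — uniform load w=-6 kN/m over full span:
  θ_2 = -wx(x²-3Lx+3L²)/(6EI) = -(-6)·1·(1²-3·4·1+3·4²)/(6·5000) = 37/5000 rad
Superposition: θ = Σ θ_i = 157/40000 rad ≈ 0.003925 rad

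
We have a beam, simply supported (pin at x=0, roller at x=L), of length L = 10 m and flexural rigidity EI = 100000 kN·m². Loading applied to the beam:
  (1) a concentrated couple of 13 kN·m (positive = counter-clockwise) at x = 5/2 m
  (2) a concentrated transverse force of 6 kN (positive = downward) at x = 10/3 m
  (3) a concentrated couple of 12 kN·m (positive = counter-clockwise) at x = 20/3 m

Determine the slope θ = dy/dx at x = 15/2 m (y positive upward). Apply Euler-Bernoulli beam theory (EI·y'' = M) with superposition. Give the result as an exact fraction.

θ(15/2) = 7/34560 rad

Load 1 — applied couple M₀=13 kN·m at a=5/2 m (b=L-a=15/2):
  θ_1 = (M₀x²/(2L)-M₀(x-a)+C₁)/EI  [x>a] with C₁=M₀(3b²-L²)/(6L)=715/48 = (13·(15/2)²/(2·10)-13·((15/2)-(5/2))+(715/48))/100000 = -13/96000 rad
Load 2 — point force P=6 kN at a=10/3 m (b=L-a=20/3):
  θ_2 = -Pa(2L²-6Lx+3x²+a²)/(6LEI)  [x>a] = -6·(10/3)·(2·10²-6·10·(15/2)+3·(15/2)²+(10/3)²)/(6·10·100000) = 101/432000 rad
Load 3 — applied couple M₀=12 kN·m at a=20/3 m (b=L-a=10/3):
  θ_3 = (M₀x²/(2L)-M₀(x-a)+C₁)/EI  [x>a] with C₁=M₀(3b²-L²)/(6L)=-40/3 = (12·(15/2)²/(2·10)-12·((15/2)-(20/3))+(-40/3))/100000 = 1/9600 rad
Superposition: θ = Σ θ_i = 7/34560 rad ≈ 0.000203 rad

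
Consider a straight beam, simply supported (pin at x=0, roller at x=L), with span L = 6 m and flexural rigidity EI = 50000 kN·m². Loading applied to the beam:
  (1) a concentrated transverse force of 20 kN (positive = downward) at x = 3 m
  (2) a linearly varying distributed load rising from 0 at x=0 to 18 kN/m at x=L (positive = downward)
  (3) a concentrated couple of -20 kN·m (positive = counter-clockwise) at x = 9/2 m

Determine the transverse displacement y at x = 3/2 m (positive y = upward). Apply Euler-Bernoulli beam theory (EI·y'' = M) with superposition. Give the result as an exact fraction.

Load 1 — point force P=20 kN at a=3 m (b=L-a=3):
  y_1 = -Pbx(L²-b²-x²)/(6LEI)  [x≤a] = -20·3·(3/2)·(6²-3²-(3/2)²)/(6·6·50000) = -99/80000 m
Load 2 — triangular load w₀=18 kN/m (0→w₀ over full span):
  y_2 = -w₀x(7L⁴-10L²x²+3x⁴)/(360LEI) = -18·(3/2)·(7·6⁴-10·6²·(3/2)²+3·(3/2)⁴)/(360·6·50000) = -26487/12800000 m
Load 3 — applied couple M₀=-20 kN·m at a=9/2 m (b=L-a=3/2):
  y_3 = (M₀x³/(6L)+C₁x)/EI  [x≤a] with C₁=M₀(3b²-L²)/(6L)=65/4 = ((-20)·(3/2)³/(6·6)+(65/4)·(3/2))/50000 = 9/20000 m
Superposition: y = Σ y_i = -36567/12800000 m ≈ -0.002857 m

y(3/2) = -36567/12800000 m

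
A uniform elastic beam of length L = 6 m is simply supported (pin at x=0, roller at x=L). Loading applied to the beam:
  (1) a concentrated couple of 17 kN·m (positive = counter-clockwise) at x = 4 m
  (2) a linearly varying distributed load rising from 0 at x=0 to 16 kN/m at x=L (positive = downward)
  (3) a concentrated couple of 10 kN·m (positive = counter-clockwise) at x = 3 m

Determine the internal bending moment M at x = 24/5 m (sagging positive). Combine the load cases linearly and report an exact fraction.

M(24/5) = 2781/125 kN·m

Load 1 — applied couple M₀=17 kN·m at a=4 m (b=L-a=2):
  M_1 = M₀x/L - M₀  [x>a] = 17·(24/5)/6 - 17 = -17/5 kN·m
Load 2 — triangular load w₀=16 kN/m (0→w₀ over full span):
  M_2 = w₀Lx/6 - w₀x³/(6L) = 16·6·(24/5)/6 - 16·(24/5)³/(6·6) = 3456/125 kN·m
Load 3 — applied couple M₀=10 kN·m at a=3 m (b=L-a=3):
  M_3 = M₀x/L - M₀  [x>a] = 10·(24/5)/6 - 10 = -2 kN·m
Superposition: M = Σ M_i = 2781/125 kN·m ≈ 22.248000 kN·m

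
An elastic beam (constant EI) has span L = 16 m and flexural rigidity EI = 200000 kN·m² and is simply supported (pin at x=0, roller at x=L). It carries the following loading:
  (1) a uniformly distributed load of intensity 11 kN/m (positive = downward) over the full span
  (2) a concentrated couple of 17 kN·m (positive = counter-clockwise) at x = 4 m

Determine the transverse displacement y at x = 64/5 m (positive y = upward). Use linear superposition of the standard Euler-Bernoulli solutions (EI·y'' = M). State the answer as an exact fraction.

Load 1 — uniform load w=11 kN/m over full span:
  y_1 = -wx(L³-2Lx²+x³)/(24EI) = -11·(64/5)·(16³-2·16·(64/5)²+(64/5)³)/(24·200000) = -163328/5859375 m
Load 2 — applied couple M₀=17 kN·m at a=4 m (b=L-a=12):
  y_2 = (M₀x³/(6L)-M₀(x-a)²/2+C₁x)/EI  [x>a] with C₁=M₀(3b²-L²)/(6L)=187/6 = (17·(64/5)³/(6·16)-17·((64/5)-4)²/2+(187/6)·(64/5))/200000 = 1751/3125000 m
Superposition: y = Σ y_i = -1280359/46875000 m ≈ -0.027314 m

y(64/5) = -1280359/46875000 m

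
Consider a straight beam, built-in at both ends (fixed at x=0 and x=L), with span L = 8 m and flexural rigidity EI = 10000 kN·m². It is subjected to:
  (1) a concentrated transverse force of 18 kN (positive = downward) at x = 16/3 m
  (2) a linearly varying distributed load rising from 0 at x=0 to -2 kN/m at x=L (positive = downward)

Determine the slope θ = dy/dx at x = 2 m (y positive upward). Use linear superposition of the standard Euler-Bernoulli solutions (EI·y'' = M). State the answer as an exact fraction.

Load 1 — point force P=18 kN at a=16/3 m (b=L-a=8/3):
  θ_1 = -Pb²x(2aL-(3a+b)x)/(2L³EI)  [x≤a] = -18·(8/3)²·2·(2·(16/3)·8-(3·(16/3)+(8/3))·2)/(2·8³·10000) = -3/2500 rad
Load 2 — triangular load w₀=-2 kN/m (0→w₀ over full span):
  θ_2 = -w₀(2x(L-x)(L-2x)(x+2L)+x²(L-x)²)/(120LEI) = -(-2)·(2·2·(8-2)·(8-2·2)·(2+2·8)+2²·(8-2)²)/(120·8·10000) = 39/100000 rad
Superposition: θ = Σ θ_i = -81/100000 rad ≈ -0.000810 rad

θ(2) = -81/100000 rad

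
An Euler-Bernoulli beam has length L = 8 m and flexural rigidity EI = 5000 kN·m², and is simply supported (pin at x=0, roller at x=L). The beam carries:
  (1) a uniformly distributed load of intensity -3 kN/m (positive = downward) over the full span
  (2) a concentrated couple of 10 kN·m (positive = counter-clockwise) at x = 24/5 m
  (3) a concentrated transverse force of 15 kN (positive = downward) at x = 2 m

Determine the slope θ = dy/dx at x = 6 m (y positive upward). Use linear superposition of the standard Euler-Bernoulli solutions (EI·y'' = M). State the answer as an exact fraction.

θ(6) = -313/150000 rad

Load 1 — uniform load w=-3 kN/m over full span:
  θ_1 = -w(L³-6Lx²+4x³)/(24EI) = -(-3)·(8³-6·8·6²+4·6³)/(24·5000) = -11/1250 rad
Load 2 — applied couple M₀=10 kN·m at a=24/5 m (b=L-a=16/5):
  θ_2 = (M₀x²/(2L)-M₀(x-a)+C₁)/EI  [x>a] with C₁=M₀(3b²-L²)/(6L)=-104/15 = (10·6²/(2·8)-10·(6-(24/5))+(-104/15))/5000 = 107/150000 rad
Load 3 — point force P=15 kN at a=2 m (b=L-a=6):
  θ_3 = -Pa(2L²-6Lx+3x²+a²)/(6LEI)  [x>a] = -15·2·(2·8²-6·8·6+3·6²+2²)/(6·8·5000) = 3/500 rad
Superposition: θ = Σ θ_i = -313/150000 rad ≈ -0.002087 rad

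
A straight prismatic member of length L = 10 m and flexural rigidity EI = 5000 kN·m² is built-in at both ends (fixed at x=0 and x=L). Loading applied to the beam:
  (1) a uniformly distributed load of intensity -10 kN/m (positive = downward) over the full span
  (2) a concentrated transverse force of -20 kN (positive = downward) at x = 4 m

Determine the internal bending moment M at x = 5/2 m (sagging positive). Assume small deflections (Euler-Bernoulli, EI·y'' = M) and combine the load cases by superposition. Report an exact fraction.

M(5/2) = -841/60 kN·m

Load 1 — uniform load w=-10 kN/m over full span:
  M_1 = wLx/2 - wL²/12 - wx²/2 = (-10)·10·(5/2)/2 - (-10)·10²/12 - (-10)·(5/2)²/2 = -125/12 kN·m
Load 2 — point force P=-20 kN at a=4 m (b=L-a=6):
  M_2 = Pb²(3a+b)x/L³ - Pab²/L²  [x≤a] = (-20)·6²·(3·4+6)·(5/2)/10³ - (-20)·4·6²/10² = -18/5 kN·m
Superposition: M = Σ M_i = -841/60 kN·m ≈ -14.016667 kN·m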